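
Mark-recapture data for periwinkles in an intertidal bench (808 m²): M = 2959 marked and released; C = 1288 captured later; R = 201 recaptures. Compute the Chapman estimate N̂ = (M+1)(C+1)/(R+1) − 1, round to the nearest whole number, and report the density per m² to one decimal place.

density ≈ 23.4 periwinkles per m²

N̂ = 2960·1289/202 − 1 = 3815440/202 − 1 ≈ 18887.3 → 18887
Density = N̂ / area = 18887 / 808 ≈ 23.38 → 23.4 per m²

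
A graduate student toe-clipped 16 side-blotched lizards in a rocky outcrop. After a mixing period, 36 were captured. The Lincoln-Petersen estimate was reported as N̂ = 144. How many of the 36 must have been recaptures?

R = 4

From N = M·C/R: R = M·C / N = 16·36 / 144 = 576 / 144 = 4.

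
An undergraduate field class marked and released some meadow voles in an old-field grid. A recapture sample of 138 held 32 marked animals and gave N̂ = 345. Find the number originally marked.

M = 80

From N = M·C/R: M = N·R / C = 345·32 / 138 = 11040 / 138 = 80.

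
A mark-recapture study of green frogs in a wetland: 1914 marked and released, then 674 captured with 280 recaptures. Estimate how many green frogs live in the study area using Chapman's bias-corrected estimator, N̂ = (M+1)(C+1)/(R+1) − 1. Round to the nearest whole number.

N̂ = (1914+1)(674+1)/(280+1) − 1 = 1915·675/281 − 1
= 1292625/281 − 1 ≈ 4600.1 − 1 ≈ 4599.1 → 4599

N ≈ 4599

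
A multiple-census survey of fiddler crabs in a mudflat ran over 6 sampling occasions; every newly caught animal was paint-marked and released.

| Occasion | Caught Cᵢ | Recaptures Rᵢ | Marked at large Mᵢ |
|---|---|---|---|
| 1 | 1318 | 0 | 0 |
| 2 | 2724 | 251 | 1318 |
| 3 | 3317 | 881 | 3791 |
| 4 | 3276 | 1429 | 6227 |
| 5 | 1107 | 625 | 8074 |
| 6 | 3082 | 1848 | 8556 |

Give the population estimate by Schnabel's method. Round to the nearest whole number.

Σ MᵢCᵢ = 0·1318 + 1318·2724 + 3791·3317 + 6227·3276 + 8074·1107 + 8556·3082 = 0 + 3590232 + 12574747 + 20399652 + 8937918 + 26369592 = 71872141
Σ Rᵢ = 0 + 251 + 881 + 1429 + 625 + 1848 = 5034
N̂ = 71872141 / 5034 ≈ 14277.3 → 14277

N ≈ 14,277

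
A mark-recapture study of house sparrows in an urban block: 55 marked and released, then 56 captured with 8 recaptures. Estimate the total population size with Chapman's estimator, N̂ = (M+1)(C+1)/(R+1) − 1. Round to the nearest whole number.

N ≈ 354

N̂ = (55+1)(56+1)/(8+1) − 1 = 56·57/9 − 1
= 3192/9 − 1 ≈ 354.7 − 1 ≈ 353.7 → 354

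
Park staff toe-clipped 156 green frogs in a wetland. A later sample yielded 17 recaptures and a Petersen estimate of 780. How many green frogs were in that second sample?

C = 85

From N = M·C/R: C = N·R / M = 780·17 / 156 = 13260 / 156 = 85.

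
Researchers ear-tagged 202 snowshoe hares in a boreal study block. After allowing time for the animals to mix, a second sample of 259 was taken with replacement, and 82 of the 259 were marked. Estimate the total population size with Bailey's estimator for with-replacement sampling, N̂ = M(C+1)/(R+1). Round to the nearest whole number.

N ≈ 633

N̂ = 202·(259+1)/(82+1) = 202·260/83 = 52520/83 ≈ 632.8 → 633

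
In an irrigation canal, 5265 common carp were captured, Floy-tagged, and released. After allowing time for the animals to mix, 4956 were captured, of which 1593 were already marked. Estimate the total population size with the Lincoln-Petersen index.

N = 16,380

The marked fraction in the recapture sample should equal the marked fraction in the population: 1593/4956 = 5265/N.
N = (5265 × 4956) / 1593 = 26093340 / 1593 = 16380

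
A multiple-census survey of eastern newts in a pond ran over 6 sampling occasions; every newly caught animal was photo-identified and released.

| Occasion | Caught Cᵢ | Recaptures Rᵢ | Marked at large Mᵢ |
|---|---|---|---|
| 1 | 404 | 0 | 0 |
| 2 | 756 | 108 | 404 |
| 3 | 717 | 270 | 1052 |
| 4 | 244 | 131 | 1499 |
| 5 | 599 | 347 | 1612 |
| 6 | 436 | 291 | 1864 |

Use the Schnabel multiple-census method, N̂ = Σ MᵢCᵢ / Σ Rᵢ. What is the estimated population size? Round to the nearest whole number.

N ≈ 2793

Σ MᵢCᵢ = 0·404 + 404·756 + 1052·717 + 1499·244 + 1612·599 + 1864·436 = 0 + 305424 + 754284 + 365756 + 965588 + 812704 = 3203756
Σ Rᵢ = 0 + 108 + 270 + 131 + 347 + 291 = 1147
N̂ = 3203756 / 1147 ≈ 2793.2 → 2793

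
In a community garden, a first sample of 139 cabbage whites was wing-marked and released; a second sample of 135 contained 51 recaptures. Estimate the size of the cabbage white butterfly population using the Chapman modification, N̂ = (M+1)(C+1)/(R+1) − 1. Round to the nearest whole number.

N̂ = (139+1)(135+1)/(51+1) − 1 = 140·136/52 − 1
= 19040/52 − 1 ≈ 366.2 − 1 ≈ 365.2 → 365

N ≈ 365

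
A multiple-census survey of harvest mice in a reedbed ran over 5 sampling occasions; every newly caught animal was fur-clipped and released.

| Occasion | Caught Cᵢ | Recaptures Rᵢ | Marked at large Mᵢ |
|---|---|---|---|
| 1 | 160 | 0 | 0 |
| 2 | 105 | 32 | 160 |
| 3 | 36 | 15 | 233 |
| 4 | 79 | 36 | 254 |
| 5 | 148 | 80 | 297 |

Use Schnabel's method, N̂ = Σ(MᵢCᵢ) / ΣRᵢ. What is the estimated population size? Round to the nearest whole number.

Σ MᵢCᵢ = 0·160 + 160·105 + 233·36 + 254·79 + 297·148 = 0 + 16800 + 8388 + 20066 + 43956 = 89210
Σ Rᵢ = 0 + 32 + 15 + 36 + 80 = 163
N̂ = 89210 / 163 ≈ 547.3 → 547

N ≈ 547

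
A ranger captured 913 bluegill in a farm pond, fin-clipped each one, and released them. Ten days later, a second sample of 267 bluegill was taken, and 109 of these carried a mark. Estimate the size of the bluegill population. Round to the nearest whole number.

N ≈ 2236

N = (913 × 267) / 109 = 243771 / 109 ≈ 2236.4 → 2236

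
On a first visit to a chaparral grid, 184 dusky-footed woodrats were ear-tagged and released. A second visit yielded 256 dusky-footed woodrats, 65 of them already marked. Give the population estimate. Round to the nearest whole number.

Lincoln-Petersen assumes M/N = R/C, so N = M·C / R.
N = (184 × 256) / 65 = 47104 / 65 ≈ 724.7 → 725

N ≈ 725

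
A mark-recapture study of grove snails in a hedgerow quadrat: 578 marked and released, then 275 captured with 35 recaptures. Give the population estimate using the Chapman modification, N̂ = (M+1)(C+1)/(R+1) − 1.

N̂ = (578+1)(275+1)/(35+1) − 1 = 579·276/36 − 1
= 159804/36 − 1 = 4439 − 1 = 4438

N = 4438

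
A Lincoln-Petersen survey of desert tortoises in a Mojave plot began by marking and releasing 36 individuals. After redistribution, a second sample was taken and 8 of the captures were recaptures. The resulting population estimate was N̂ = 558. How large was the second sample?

C = 124

From N = M·C/R: C = N·R / M = 558·8 / 36 = 4464 / 36 = 124.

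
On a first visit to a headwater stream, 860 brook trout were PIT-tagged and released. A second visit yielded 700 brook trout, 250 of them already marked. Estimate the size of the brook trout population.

If marked individuals mix randomly, R/C ≈ M/N, giving N ≈ M·C/R.
N = (860 × 700) / 250 = 602000 / 250 = 2408

N = 2408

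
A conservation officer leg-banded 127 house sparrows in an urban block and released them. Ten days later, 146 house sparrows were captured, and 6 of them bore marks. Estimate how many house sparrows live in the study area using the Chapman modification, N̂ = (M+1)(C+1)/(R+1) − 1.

N̂ = (127+1)(146+1)/(6+1) − 1 = 128·147/7 − 1
= 18816/7 − 1 = 2688 − 1 = 2687

N = 2687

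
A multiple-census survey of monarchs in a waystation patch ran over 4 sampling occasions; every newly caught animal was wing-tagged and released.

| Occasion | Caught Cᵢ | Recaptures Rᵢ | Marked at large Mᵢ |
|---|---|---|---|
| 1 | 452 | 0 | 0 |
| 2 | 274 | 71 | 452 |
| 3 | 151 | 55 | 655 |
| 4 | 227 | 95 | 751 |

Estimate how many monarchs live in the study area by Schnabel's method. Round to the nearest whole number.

N ≈ 1779

Σ MᵢCᵢ = 0·452 + 452·274 + 655·151 + 751·227 = 0 + 123848 + 98905 + 170477 = 393230
Σ Rᵢ = 0 + 71 + 55 + 95 = 221
N̂ = 393230 / 221 ≈ 1779.3 → 1779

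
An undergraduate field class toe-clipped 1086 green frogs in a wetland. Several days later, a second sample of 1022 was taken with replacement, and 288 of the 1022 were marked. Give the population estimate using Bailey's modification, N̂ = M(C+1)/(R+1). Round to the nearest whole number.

N̂ = 1086·(1022+1)/(288+1) = 1086·1023/289 = 1110978/289 ≈ 3844.2 → 3844

N ≈ 3844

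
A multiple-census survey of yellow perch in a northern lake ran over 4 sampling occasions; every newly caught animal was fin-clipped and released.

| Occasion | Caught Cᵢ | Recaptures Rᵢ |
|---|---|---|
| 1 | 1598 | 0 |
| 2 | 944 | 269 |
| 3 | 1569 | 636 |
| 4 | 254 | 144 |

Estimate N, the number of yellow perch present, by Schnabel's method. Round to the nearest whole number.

N ≈ 5614

Marked at large before each occasion: Mᵢ = Σⱼ<ᵢ (Cⱼ − Rⱼ) → M1=0, M2=1598, M3=2273, M4=3206
Σ MᵢCᵢ = 0·1598 + 1598·944 + 2273·1569 + 3206·254 = 0 + 1508512 + 3566337 + 814324 = 5889173
Σ Rᵢ = 0 + 269 + 636 + 144 = 1049
N̂ = 5889173 / 1049 ≈ 5614.1 → 5614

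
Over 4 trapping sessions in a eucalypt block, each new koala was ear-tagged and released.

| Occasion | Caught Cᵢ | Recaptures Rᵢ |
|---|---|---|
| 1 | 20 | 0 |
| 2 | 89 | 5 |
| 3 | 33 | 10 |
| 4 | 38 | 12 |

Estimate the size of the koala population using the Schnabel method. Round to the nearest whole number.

Marked at large before each occasion: Mᵢ = Σⱼ<ᵢ (Cⱼ − Rⱼ) → M1=0, M2=20, M3=104, M4=127
Σ MᵢCᵢ = 0·20 + 20·89 + 104·33 + 127·38 = 0 + 1780 + 3432 + 4826 = 10038
Σ Rᵢ = 0 + 5 + 10 + 12 = 27
N̂ = 10038 / 27 ≈ 371.8 → 372

N ≈ 372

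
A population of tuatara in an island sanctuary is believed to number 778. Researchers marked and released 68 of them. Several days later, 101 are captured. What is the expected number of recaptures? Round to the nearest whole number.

The marked fraction of the population is 68/778, so in a sample of 101 expect C·(M/N) marked.
E[R] = 68 × 101 / 778 = 6868 / 778 ≈ 8.8 → 9

expected recaptures ≈ 9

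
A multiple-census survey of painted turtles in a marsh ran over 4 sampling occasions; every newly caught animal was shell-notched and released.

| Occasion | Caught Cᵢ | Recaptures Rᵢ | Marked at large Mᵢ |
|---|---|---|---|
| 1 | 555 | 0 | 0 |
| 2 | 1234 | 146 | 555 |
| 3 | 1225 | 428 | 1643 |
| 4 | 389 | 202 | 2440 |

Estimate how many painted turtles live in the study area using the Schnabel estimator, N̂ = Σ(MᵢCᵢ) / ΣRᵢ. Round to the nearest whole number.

Σ MᵢCᵢ = 0·555 + 555·1234 + 1643·1225 + 2440·389 = 0 + 684870 + 2012675 + 949160 = 3646705
Σ Rᵢ = 0 + 146 + 428 + 202 = 776
N̂ = 3646705 / 776 ≈ 4699.4 → 4699

N ≈ 4699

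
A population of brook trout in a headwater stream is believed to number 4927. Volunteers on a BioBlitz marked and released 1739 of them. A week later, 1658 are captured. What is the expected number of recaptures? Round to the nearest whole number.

The marked fraction of the population is 1739/4927, so in a sample of 1658 expect C·(M/N) marked.
E[R] = 1739 × 1658 / 4927 = 2883262 / 4927 ≈ 585.2 → 585

expected recaptures ≈ 585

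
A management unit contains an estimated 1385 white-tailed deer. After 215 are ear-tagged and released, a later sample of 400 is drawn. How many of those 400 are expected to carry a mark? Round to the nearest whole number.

Expected recaptures E[R] = M·C / N.
E[R] = 215 × 400 / 1385 = 86000 / 1385 ≈ 62.1 → 62

expected recaptures ≈ 62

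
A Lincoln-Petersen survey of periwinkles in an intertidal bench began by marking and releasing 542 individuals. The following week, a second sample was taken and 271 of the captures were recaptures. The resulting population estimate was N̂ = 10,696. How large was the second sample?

C = 5348

From N = M·C/R: C = N·R / M = 10696·271 / 542 = 2898616 / 542 = 5348.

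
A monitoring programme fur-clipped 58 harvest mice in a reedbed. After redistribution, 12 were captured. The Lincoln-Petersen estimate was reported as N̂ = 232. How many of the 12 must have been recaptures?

From N = M·C/R: R = M·C / N = 58·12 / 232 = 696 / 232 = 3.

R = 3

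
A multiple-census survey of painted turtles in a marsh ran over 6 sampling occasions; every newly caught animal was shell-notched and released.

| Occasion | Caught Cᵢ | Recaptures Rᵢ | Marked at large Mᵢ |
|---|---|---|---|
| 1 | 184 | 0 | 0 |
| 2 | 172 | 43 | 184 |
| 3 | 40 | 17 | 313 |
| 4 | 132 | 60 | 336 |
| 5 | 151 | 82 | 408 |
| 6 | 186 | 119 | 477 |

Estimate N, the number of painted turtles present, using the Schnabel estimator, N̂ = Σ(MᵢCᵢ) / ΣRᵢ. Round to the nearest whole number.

Σ MᵢCᵢ = 0·184 + 184·172 + 313·40 + 336·132 + 408·151 + 477·186 = 0 + 31648 + 12520 + 44352 + 61608 + 88722 = 238850
Σ Rᵢ = 0 + 43 + 17 + 60 + 82 + 119 = 321
N̂ = 238850 / 321 ≈ 744.1 → 744

N ≈ 744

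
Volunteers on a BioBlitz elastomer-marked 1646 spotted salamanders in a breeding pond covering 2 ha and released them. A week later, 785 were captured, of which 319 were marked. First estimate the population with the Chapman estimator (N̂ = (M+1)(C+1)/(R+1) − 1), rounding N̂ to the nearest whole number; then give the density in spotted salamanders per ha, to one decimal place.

density ≈ 2022.0 spotted salamanders per ha

N̂ = 1647·786/320 − 1 = 1294542/320 − 1 ≈ 4044.4 → 4044
Density = N̂ / area = 4044 / 2 = 2022.0 per ha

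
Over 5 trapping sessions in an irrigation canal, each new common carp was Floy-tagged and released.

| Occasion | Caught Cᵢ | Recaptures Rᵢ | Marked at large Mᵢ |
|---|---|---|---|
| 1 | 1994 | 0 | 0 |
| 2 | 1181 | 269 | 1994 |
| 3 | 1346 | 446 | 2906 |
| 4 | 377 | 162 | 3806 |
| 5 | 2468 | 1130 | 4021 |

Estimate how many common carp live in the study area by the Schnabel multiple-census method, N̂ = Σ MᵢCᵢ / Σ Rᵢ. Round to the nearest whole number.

N ≈ 8782

Σ MᵢCᵢ = 0·1994 + 1994·1181 + 2906·1346 + 3806·377 + 4021·2468 = 0 + 2354914 + 3911476 + 1434862 + 9923828 = 17625080
Σ Rᵢ = 0 + 269 + 446 + 162 + 1130 = 2007
N̂ = 17625080 / 2007 ≈ 8781.8 → 8782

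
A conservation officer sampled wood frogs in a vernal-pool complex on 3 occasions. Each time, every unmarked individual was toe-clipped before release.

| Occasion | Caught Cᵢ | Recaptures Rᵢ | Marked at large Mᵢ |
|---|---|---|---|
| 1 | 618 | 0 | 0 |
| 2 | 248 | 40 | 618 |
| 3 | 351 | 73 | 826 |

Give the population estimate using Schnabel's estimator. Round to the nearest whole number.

Σ MᵢCᵢ = 0·618 + 618·248 + 826·351 = 0 + 153264 + 289926 = 443190
Σ Rᵢ = 0 + 40 + 73 = 113
N̂ = 443190 / 113 ≈ 3922.0 → 3922

N ≈ 3922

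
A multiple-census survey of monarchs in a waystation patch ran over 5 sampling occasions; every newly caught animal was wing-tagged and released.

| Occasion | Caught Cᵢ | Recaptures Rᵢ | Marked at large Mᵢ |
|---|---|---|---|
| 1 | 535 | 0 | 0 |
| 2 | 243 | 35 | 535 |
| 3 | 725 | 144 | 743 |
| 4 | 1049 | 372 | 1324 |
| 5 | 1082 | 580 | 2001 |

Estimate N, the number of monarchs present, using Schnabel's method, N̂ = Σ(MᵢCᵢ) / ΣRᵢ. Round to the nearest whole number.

N ≈ 3734

Σ MᵢCᵢ = 0·535 + 535·243 + 743·725 + 1324·1049 + 2001·1082 = 0 + 130005 + 538675 + 1388876 + 2165082 = 4222638
Σ Rᵢ = 0 + 35 + 144 + 372 + 580 = 1131
N̂ = 4222638 / 1131 ≈ 3733.5 → 3734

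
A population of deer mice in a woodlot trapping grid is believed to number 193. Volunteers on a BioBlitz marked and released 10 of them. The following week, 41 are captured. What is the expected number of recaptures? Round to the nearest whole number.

Expected recaptures E[R] = M·C / N.
E[R] = 10 × 41 / 193 = 410 / 193 ≈ 2.1 → 2

expected recaptures ≈ 2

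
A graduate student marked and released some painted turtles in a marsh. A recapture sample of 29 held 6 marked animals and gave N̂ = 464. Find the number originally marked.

M = 96

From N = M·C/R: M = N·R / C = 464·6 / 29 = 2784 / 29 = 96.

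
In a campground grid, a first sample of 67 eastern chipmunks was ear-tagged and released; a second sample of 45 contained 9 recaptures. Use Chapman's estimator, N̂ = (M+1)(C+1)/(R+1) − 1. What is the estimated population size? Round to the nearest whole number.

N̂ = (67+1)(45+1)/(9+1) − 1 = 68·46/10 − 1
= 3128/10 − 1 ≈ 312.8 − 1 ≈ 311.8 → 312

N ≈ 312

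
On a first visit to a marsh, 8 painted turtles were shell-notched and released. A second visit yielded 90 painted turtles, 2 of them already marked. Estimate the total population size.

N = 360

If marked individuals mix randomly, R/C ≈ M/N, giving N ≈ M·C/R.
N = (8 × 90) / 2 = 720 / 2 = 360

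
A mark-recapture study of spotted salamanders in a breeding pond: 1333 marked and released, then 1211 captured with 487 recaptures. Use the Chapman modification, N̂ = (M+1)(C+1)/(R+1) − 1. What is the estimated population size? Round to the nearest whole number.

N ≈ 3312

N̂ = (1333+1)(1211+1)/(487+1) − 1 = 1334·1212/488 − 1
= 1616808/488 − 1 ≈ 3313.1 − 1 ≈ 3312.1 → 3312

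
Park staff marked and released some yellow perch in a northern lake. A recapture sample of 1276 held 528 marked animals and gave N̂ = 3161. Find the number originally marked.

M = 1308

From N = M·C/R: M = N·R / C = 3161·528 / 1276 = 1669008 / 1276 = 1308.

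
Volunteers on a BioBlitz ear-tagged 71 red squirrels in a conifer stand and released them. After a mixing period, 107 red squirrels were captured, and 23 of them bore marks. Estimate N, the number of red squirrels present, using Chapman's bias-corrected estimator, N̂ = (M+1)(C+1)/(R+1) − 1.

N = 323

N̂ = (71+1)(107+1)/(23+1) − 1 = 72·108/24 − 1
= 7776/24 − 1 = 324 − 1 = 323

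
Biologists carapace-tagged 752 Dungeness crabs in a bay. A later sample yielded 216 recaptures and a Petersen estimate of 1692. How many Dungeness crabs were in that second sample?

C = 486

From N = M·C/R: C = N·R / M = 1692·216 / 752 = 365472 / 752 = 486.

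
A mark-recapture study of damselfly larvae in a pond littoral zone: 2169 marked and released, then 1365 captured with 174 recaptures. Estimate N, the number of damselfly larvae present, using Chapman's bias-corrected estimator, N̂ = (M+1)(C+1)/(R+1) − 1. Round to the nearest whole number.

N̂ = (2169+1)(1365+1)/(174+1) − 1 = 2170·1366/175 − 1
= 2964220/175 − 1 ≈ 16938.4 − 1 ≈ 16937.4 → 16937

N ≈ 16,937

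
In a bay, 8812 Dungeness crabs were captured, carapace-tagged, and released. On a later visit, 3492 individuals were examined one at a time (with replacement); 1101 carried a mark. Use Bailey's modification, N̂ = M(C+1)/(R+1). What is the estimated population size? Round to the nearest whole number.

N̂ = 8812·(3492+1)/(1101+1) = 8812·3493/1102 = 30780316/1102 ≈ 27931.3 → 27931

N ≈ 27,931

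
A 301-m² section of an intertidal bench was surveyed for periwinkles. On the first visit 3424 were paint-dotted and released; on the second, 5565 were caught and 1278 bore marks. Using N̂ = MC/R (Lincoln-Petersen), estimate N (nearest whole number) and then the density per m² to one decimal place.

density ≈ 49.5 periwinkles per m²

N̂ = 3424·5565/1278 = 19054560/1278 ≈ 14909.7 → 14910
Density = N̂ / area = 14910 / 301 ≈ 49.53 → 49.5 per m²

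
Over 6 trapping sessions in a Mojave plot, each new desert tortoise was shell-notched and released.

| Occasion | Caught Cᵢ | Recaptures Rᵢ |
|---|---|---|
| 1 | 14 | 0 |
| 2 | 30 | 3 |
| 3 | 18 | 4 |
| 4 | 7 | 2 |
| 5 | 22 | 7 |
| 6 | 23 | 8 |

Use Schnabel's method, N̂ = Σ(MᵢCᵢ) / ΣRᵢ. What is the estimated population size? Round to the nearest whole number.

Marked at large before each occasion: Mᵢ = Σⱼ<ᵢ (Cⱼ − Rⱼ) → M1=0, M2=14, M3=41, M4=55, M5=60, M6=75
Σ MᵢCᵢ = 0·14 + 14·30 + 41·18 + 55·7 + 60·22 + 75·23 = 0 + 420 + 738 + 385 + 1320 + 1725 = 4588
Σ Rᵢ = 0 + 3 + 4 + 2 + 7 + 8 = 24
N̂ = 4588 / 24 ≈ 191.2 → 191

N ≈ 191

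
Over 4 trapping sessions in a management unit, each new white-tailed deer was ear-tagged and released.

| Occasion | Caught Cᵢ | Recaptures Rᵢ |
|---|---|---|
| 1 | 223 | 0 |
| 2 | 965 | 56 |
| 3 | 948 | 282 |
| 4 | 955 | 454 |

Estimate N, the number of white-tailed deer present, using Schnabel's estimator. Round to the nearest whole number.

N ≈ 3795

Marked at large before each occasion: Mᵢ = Σⱼ<ᵢ (Cⱼ − Rⱼ) → M1=0, M2=223, M3=1132, M4=1798
Σ MᵢCᵢ = 0·223 + 223·965 + 1132·948 + 1798·955 = 0 + 215195 + 1073136 + 1717090 = 3005421
Σ Rᵢ = 0 + 56 + 282 + 454 = 792
N̂ = 3005421 / 792 ≈ 3794.7 → 3795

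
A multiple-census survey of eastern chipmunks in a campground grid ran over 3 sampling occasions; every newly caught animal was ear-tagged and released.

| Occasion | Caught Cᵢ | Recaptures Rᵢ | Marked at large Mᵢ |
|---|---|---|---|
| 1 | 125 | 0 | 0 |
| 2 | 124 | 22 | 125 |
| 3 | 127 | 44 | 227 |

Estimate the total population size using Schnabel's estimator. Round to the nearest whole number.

N ≈ 672

Σ MᵢCᵢ = 0·125 + 125·124 + 227·127 = 0 + 15500 + 28829 = 44329
Σ Rᵢ = 0 + 22 + 44 = 66
N̂ = 44329 / 66 ≈ 671.7 → 672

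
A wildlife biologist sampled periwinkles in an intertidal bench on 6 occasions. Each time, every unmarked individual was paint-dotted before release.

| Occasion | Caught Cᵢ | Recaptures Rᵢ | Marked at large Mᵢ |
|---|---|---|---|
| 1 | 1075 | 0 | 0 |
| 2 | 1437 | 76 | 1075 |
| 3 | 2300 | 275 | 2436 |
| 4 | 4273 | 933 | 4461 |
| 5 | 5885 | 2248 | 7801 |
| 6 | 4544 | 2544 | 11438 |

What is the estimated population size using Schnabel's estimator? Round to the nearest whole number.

N ≈ 20,423

Σ MᵢCᵢ = 0·1075 + 1075·1437 + 2436·2300 + 4461·4273 + 7801·5885 + 11438·4544 = 0 + 1544775 + 5602800 + 19061853 + 45908885 + 51974272 = 124092585
Σ Rᵢ = 0 + 76 + 275 + 933 + 2248 + 2544 = 6076
N̂ = 124092585 / 6076 ≈ 20423.4 → 20423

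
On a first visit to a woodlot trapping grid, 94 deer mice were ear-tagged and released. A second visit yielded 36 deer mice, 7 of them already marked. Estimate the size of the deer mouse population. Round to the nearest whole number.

N ≈ 483

N = (94 × 36) / 7 = 3384 / 7 ≈ 483.4 → 483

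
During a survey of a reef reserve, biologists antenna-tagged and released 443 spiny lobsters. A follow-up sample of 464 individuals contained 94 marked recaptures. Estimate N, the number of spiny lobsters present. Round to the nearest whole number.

N ≈ 2187

Lincoln-Petersen assumes M/N = R/C, so N = M·C / R.
N = (443 × 464) / 94 = 205552 / 94 ≈ 2186.7 → 2187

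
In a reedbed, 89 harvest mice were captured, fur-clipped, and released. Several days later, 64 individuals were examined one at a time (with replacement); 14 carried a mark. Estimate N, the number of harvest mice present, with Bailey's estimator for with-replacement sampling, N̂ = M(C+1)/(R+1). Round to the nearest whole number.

N ≈ 386

N̂ = 89·(64+1)/(14+1) = 89·65/15 = 5785/15 ≈ 385.7 → 386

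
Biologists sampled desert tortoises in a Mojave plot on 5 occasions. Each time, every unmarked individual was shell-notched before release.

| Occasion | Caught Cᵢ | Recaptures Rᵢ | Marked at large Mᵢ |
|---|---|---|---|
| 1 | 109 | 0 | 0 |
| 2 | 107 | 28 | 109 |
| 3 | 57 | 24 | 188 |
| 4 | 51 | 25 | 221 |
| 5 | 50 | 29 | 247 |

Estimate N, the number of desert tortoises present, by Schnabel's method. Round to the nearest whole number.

N ≈ 434

Σ MᵢCᵢ = 0·109 + 109·107 + 188·57 + 221·51 + 247·50 = 0 + 11663 + 10716 + 11271 + 12350 = 46000
Σ Rᵢ = 0 + 28 + 24 + 25 + 29 = 106
N̂ = 46000 / 106 ≈ 434.0 → 434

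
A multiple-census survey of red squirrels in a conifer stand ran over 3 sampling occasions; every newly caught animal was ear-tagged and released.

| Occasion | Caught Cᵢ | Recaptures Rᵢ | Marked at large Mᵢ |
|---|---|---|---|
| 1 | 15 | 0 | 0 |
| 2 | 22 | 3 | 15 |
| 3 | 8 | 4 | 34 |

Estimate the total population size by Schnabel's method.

Σ MᵢCᵢ = 0·15 + 15·22 + 34·8 = 0 + 330 + 272 = 602
Σ Rᵢ = 0 + 3 + 4 = 7
N̂ = 602 / 7 = 86

N = 86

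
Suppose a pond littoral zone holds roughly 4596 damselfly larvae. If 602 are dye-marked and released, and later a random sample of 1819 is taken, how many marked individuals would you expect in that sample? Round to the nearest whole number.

expected recaptures ≈ 238

The marked fraction of the population is 602/4596, so in a sample of 1819 expect C·(M/N) marked.
E[R] = 602 × 1819 / 4596 = 1095038 / 4596 ≈ 238.3 → 238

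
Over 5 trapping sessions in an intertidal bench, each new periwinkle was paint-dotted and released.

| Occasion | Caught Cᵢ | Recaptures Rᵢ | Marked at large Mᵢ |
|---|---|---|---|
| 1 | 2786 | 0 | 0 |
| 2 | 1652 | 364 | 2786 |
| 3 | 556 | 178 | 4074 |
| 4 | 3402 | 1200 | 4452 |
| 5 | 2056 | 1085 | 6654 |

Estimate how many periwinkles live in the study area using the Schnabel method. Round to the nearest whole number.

N ≈ 12,626

Σ MᵢCᵢ = 0·2786 + 2786·1652 + 4074·556 + 4452·3402 + 6654·2056 = 0 + 4602472 + 2265144 + 15145704 + 13680624 = 35693944
Σ Rᵢ = 0 + 364 + 178 + 1200 + 1085 = 2827
N̂ = 35693944 / 2827 ≈ 12626.1 → 12626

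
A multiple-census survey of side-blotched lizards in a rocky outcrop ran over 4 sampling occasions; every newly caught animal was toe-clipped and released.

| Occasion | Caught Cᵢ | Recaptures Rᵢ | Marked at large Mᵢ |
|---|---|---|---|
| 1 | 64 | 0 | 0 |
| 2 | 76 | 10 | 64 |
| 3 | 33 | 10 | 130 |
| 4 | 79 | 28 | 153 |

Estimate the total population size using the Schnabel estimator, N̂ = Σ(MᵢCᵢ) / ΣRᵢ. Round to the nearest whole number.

Σ MᵢCᵢ = 0·64 + 64·76 + 130·33 + 153·79 = 0 + 4864 + 4290 + 12087 = 21241
Σ Rᵢ = 0 + 10 + 10 + 28 = 48
N̂ = 21241 / 48 ≈ 442.5 → 443

N ≈ 443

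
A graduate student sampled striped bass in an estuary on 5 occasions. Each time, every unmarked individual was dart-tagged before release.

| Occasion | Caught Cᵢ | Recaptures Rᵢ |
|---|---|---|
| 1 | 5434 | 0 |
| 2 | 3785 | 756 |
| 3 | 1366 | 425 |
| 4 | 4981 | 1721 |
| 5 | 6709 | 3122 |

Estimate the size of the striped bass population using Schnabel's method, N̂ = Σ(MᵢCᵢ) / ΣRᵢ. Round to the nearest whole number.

Marked at large before each occasion: Mᵢ = Σⱼ<ᵢ (Cⱼ − Rⱼ) → M1=0, M2=5434, M3=8463, M4=9404, M5=12664
Σ MᵢCᵢ = 0·5434 + 5434·3785 + 8463·1366 + 9404·4981 + 12664·6709 = 0 + 20567690 + 11560458 + 46841324 + 84962776 = 163932248
Σ Rᵢ = 0 + 756 + 425 + 1721 + 3122 = 6024
N̂ = 163932248 / 6024 ≈ 27213.2 → 27213

N ≈ 27,213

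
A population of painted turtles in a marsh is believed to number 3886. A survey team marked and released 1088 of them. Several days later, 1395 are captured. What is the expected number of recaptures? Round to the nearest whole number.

The marked fraction of the population is 1088/3886, so in a sample of 1395 expect C·(M/N) marked.
E[R] = 1088 × 1395 / 3886 = 1517760 / 3886 ≈ 390.6 → 391

expected recaptures ≈ 391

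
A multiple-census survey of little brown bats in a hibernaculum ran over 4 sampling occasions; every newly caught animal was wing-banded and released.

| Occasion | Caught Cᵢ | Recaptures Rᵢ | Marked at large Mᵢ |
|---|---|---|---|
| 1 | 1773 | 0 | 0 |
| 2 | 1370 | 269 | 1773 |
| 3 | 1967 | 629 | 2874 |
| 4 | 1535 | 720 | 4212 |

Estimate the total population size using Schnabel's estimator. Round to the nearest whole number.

N ≈ 8991

Σ MᵢCᵢ = 0·1773 + 1773·1370 + 2874·1967 + 4212·1535 = 0 + 2429010 + 5653158 + 6465420 = 14547588
Σ Rᵢ = 0 + 269 + 629 + 720 = 1618
N̂ = 14547588 / 1618 ≈ 8991.1 → 8991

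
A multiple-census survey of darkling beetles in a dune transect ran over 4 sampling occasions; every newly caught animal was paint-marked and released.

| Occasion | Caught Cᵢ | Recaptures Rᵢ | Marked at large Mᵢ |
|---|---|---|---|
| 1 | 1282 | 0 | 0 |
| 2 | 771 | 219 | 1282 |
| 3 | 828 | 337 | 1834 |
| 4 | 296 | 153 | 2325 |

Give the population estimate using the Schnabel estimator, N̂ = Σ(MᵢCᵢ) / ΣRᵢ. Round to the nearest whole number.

Σ MᵢCᵢ = 0·1282 + 1282·771 + 1834·828 + 2325·296 = 0 + 988422 + 1518552 + 688200 = 3195174
Σ Rᵢ = 0 + 219 + 337 + 153 = 709
N̂ = 3195174 / 709 ≈ 4506.6 → 4507

N ≈ 4507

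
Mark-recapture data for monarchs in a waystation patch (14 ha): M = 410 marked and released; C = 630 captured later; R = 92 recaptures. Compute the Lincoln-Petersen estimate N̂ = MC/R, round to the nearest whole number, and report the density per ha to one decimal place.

density ≈ 200.6 monarchs per ha

N̂ = 410·630/92 = 258300/92 ≈ 2807.6 → 2808
Density = N̂ / area = 2808 / 14 ≈ 200.57 → 200.6 per ha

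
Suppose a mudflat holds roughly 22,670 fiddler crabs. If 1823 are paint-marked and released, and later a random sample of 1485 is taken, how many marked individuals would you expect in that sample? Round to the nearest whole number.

The marked fraction of the population is 1823/22670, so in a sample of 1485 expect C·(M/N) marked.
E[R] = 1823 × 1485 / 22670 = 2707155 / 22670 ≈ 119.4 → 119

expected recaptures ≈ 119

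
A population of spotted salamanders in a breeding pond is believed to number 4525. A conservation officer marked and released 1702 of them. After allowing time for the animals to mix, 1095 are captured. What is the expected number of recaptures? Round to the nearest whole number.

Expected recaptures E[R] = M·C / N.
E[R] = 1702 × 1095 / 4525 = 1863690 / 4525 ≈ 411.9 → 412

expected recaptures ≈ 412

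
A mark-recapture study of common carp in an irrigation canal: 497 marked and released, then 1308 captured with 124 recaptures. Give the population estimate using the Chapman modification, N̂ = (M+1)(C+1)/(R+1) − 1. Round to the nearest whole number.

N ≈ 5214

N̂ = (497+1)(1308+1)/(124+1) − 1 = 498·1309/125 − 1
= 651882/125 − 1 ≈ 5215.1 − 1 ≈ 5214.1 → 5214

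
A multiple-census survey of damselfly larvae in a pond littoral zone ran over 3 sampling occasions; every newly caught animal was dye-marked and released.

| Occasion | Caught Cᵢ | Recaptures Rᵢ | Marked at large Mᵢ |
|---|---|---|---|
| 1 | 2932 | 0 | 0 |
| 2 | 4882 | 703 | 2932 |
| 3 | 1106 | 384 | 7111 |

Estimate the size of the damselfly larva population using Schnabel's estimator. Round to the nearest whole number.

N ≈ 20,404

Σ MᵢCᵢ = 0·2932 + 2932·4882 + 7111·1106 = 0 + 14314024 + 7864766 = 22178790
Σ Rᵢ = 0 + 703 + 384 = 1087
N̂ = 22178790 / 1087 ≈ 20403.7 → 20404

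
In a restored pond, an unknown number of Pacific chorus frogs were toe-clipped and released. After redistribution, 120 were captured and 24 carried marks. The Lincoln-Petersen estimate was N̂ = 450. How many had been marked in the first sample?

From N = M·C/R: M = N·R / C = 450·24 / 120 = 10800 / 120 = 90.

M = 90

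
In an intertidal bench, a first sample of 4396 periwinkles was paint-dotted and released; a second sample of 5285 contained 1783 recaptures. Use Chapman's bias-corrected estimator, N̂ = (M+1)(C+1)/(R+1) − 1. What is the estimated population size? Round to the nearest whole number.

N̂ = (4396+1)(5285+1)/(1783+1) − 1 = 4397·5286/1784 − 1
= 23242542/1784 − 1 ≈ 13028.3 − 1 ≈ 13027.3 → 13027

N ≈ 13,027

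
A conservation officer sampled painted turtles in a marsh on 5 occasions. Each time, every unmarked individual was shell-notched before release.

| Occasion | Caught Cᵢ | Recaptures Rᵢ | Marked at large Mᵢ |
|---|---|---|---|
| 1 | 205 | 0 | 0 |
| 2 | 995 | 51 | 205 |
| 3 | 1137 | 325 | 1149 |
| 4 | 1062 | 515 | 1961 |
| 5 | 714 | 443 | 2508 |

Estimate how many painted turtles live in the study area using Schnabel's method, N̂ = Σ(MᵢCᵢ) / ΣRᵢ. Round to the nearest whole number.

N ≈ 4036

Σ MᵢCᵢ = 0·205 + 205·995 + 1149·1137 + 1961·1062 + 2508·714 = 0 + 203975 + 1306413 + 2082582 + 1790712 = 5383682
Σ Rᵢ = 0 + 51 + 325 + 515 + 443 = 1334
N̂ = 5383682 / 1334 ≈ 4035.7 → 4036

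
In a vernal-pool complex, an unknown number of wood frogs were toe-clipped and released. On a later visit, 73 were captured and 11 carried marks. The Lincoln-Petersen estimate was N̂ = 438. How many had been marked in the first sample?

From N = M·C/R: M = N·R / C = 438·11 / 73 = 4818 / 73 = 66.

M = 66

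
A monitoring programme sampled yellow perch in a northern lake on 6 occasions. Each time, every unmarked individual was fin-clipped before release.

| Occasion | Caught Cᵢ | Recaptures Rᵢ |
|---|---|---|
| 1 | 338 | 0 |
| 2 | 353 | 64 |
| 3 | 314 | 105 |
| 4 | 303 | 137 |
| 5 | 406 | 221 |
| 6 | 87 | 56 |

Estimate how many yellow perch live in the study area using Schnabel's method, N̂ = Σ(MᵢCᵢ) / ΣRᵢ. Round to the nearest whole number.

N ≈ 1852

Marked at large before each occasion: Mᵢ = Σⱼ<ᵢ (Cⱼ − Rⱼ) → M1=0, M2=338, M3=627, M4=836, M5=1002, M6=1187
Σ MᵢCᵢ = 0·338 + 338·353 + 627·314 + 836·303 + 1002·406 + 1187·87 = 0 + 119314 + 196878 + 253308 + 406812 + 103269 = 1079581
Σ Rᵢ = 0 + 64 + 105 + 137 + 221 + 56 = 583
N̂ = 1079581 / 583 ≈ 1851.8 → 1852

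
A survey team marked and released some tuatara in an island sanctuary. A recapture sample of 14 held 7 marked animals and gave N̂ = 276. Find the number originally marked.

M = 138

From N = M·C/R: M = N·R / C = 276·7 / 14 = 1932 / 14 = 138.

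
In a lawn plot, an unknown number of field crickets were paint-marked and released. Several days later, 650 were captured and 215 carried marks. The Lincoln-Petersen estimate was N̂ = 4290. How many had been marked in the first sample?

M = 1419

From N = M·C/R: M = N·R / C = 4290·215 / 650 = 922350 / 650 = 1419.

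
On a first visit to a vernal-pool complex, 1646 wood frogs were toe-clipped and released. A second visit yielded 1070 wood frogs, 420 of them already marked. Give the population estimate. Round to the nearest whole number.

N = (1646 × 1070) / 420 = 1761220 / 420 ≈ 4193.4 → 4193

N ≈ 4193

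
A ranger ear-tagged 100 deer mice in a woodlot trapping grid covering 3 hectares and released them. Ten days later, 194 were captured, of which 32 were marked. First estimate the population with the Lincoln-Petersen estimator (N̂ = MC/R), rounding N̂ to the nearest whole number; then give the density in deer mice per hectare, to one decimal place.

N̂ = 100·194/32 = 19400/32 ≈ 606.2 → 606
Density = N̂ / area = 606 / 3 = 202.0 per hectare

density ≈ 202.0 deer mice per hectare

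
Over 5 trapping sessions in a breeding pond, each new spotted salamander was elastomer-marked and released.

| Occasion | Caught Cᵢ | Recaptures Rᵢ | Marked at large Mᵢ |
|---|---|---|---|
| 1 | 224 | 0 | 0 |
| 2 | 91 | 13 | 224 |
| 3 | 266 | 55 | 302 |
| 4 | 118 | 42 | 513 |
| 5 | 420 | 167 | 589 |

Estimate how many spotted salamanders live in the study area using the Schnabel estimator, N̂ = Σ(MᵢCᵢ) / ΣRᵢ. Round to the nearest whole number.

N ≈ 1475

Σ MᵢCᵢ = 0·224 + 224·91 + 302·266 + 513·118 + 589·420 = 0 + 20384 + 80332 + 60534 + 247380 = 408630
Σ Rᵢ = 0 + 13 + 55 + 42 + 167 = 277
N̂ = 408630 / 277 ≈ 1475.2 → 1475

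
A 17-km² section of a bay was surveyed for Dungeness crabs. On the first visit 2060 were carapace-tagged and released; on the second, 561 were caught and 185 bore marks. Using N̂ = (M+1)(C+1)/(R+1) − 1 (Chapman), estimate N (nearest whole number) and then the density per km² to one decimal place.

density ≈ 366.2 Dungeness crabs per km²

N̂ = 2061·562/186 − 1 = 1158282/186 − 1 ≈ 6226.3 → 6226
Density = N̂ / area = 6226 / 17 ≈ 366.24 → 366.2 per km²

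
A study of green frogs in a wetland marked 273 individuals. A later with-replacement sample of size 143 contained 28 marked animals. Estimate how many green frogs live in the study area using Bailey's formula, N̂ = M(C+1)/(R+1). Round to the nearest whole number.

N ≈ 1356

N̂ = 273·(143+1)/(28+1) = 273·144/29 = 39312/29 ≈ 1355.6 → 1356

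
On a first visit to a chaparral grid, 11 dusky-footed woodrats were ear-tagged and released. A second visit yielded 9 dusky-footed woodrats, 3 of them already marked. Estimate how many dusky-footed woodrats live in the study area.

N = 33

Lincoln-Petersen assumes M/N = R/C, so N = M·C / R.
N = (11 × 9) / 3 = 99 / 3 = 33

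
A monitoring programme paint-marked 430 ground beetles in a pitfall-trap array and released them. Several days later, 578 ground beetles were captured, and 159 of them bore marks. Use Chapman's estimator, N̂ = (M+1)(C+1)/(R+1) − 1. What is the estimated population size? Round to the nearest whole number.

N ≈ 1559

N̂ = (430+1)(578+1)/(159+1) − 1 = 431·579/160 − 1
= 249549/160 − 1 ≈ 1559.7 − 1 ≈ 1558.7 → 1559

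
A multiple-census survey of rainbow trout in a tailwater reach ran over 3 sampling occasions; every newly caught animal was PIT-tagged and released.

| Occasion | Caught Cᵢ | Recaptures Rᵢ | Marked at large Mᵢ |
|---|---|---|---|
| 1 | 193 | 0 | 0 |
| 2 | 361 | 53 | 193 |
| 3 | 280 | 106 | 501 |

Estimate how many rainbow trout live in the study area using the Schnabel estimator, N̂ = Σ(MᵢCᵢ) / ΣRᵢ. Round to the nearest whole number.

Σ MᵢCᵢ = 0·193 + 193·361 + 501·280 = 0 + 69673 + 140280 = 209953
Σ Rᵢ = 0 + 53 + 106 = 159
N̂ = 209953 / 159 ≈ 1320.46 → 1320

N ≈ 1320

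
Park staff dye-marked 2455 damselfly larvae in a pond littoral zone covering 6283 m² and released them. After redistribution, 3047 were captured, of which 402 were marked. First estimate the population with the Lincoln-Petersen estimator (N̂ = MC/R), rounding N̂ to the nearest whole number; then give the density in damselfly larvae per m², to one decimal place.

density ≈ 3.0 damselfly larvae per m²

N̂ = 2455·3047/402 = 7480385/402 ≈ 18607.9 → 18608
Density = N̂ / area = 18608 / 6283 ≈ 2.96 → 3.0 per m²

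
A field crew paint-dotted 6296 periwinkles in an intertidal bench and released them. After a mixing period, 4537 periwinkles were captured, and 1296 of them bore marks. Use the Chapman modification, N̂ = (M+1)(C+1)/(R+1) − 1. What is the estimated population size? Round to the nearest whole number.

N ≈ 22,031

N̂ = (6296+1)(4537+1)/(1296+1) − 1 = 6297·4538/1297 − 1
= 28575786/1297 − 1 ≈ 22032.2 − 1 ≈ 22031.2 → 22031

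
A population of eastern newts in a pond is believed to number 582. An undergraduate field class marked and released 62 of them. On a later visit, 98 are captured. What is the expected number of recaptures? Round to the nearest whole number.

expected recaptures ≈ 10

Expected recaptures E[R] = M·C / N.
E[R] = 62 × 98 / 582 = 6076 / 582 ≈ 10.4 → 10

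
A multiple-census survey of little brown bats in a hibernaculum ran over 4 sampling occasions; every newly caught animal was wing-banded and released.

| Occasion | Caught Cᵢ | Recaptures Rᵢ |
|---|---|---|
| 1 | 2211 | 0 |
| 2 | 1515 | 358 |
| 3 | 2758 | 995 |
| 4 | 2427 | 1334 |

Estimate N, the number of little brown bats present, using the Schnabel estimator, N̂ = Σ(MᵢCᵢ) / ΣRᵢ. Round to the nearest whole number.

N ≈ 9338

Marked at large before each occasion: Mᵢ = Σⱼ<ᵢ (Cⱼ − Rⱼ) → M1=0, M2=2211, M3=3368, M4=5131
Σ MᵢCᵢ = 0·2211 + 2211·1515 + 3368·2758 + 5131·2427 = 0 + 3349665 + 9288944 + 12452937 = 25091546
Σ Rᵢ = 0 + 358 + 995 + 1334 = 2687
N̂ = 25091546 / 2687 ≈ 9338.1 → 9338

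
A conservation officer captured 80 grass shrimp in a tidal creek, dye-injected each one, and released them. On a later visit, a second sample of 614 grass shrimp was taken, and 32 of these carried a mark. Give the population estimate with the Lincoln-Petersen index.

N = 1535

N = (80 × 614) / 32 = 49120 / 32 = 1535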